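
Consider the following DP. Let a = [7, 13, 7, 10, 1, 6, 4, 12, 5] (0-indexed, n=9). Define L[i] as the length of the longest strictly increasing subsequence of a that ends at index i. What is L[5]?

2

   i    0    1    2    3    4    5    6    7    8
a[i]    7   13    7   10    1    6    4   12    5
L[i]    1    2    1    2    1    2    2    3    3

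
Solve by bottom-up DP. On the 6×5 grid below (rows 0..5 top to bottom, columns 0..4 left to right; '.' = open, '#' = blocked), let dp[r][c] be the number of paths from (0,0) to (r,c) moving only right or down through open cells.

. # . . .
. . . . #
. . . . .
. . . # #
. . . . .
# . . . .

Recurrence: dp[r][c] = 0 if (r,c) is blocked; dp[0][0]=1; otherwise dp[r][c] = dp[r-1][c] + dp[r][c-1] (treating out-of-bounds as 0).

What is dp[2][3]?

r\c   0   1   2   3   4
  0   1   0   0   0   0
  1   1   1   1   1   0
  2   1   2   3   4   4
  3   1   3   6   0   0
  4   1   4  10  10  10
  5   0   4  14  24  34

4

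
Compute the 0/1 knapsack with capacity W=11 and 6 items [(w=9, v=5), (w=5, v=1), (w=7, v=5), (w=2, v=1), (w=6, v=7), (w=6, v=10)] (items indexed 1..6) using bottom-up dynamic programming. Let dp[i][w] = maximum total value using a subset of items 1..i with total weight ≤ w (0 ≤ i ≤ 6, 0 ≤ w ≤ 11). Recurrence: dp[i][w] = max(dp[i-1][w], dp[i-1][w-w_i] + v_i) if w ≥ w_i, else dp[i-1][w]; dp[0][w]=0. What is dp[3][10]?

5

i\w   0   1   2   3   4   5   6   7   8   9  10  11
  0   0   0   0   0   0   0   0   0   0   0   0   0
  1   0   0   0   0   0   0   0   0   0   5   5   5
  2   0   0   0   0   0   1   1   1   1   5   5   5
  3   0   0   0   0   0   1   1   5   5   5   5   5
  4   0   0   1   1   1   1   1   5   5   6   6   6
  5   0   0   1   1   1   1   7   7   8   8   8   8
  6   0   0   1   1   1   1  10  10  11  11  11  11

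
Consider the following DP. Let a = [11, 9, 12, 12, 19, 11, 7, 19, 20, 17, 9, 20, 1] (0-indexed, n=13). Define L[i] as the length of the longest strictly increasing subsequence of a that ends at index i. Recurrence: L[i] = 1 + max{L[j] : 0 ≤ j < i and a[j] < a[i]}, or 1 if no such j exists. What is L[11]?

   i    0    1    2    3    4    5    6    7    8    9   10   11   12
a[i]   11    9   12   12   19   11    7   19   20   17    9   20    1
L[i]    1    1    2    2    3    2    1    3    4    3    2    4    1

4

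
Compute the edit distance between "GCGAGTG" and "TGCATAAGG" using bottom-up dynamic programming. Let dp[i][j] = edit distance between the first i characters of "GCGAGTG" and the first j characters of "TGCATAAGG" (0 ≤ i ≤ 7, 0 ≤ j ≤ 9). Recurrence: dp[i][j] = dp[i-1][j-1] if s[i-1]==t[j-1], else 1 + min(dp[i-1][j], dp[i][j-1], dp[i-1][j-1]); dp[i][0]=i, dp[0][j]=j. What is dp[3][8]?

   ''  T  G  C  A  T  A  A  G  G
''  0  1  2  3  4  5  6  7  8  9
 G  1  1  1  2  3  4  5  6  7  8
 C  2  2  2  1  2  3  4  5  6  7
 G  3  3  2  2  2  3  4  5  5  6
 A  4  4  3  3  2  3  3  4  5  6
 G  5  5  4  4  3  3  4  4  4  5
 T  6  5  5  5  4  3  4  5  5  5
 G  7  6  5  6  5  4  4  5  5  5

5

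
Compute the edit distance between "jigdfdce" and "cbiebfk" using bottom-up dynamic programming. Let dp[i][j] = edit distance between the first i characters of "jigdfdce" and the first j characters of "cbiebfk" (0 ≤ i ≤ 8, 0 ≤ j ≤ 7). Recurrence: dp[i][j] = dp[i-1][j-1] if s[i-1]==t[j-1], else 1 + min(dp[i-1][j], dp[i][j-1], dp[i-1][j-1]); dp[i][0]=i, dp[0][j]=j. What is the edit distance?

7

   ''  c  b  i  e  b  f  k
''  0  1  2  3  4  5  6  7
 j  1  1  2  3  4  5  6  7
 i  2  2  2  2  3  4  5  6
 g  3  3  3  3  3  4  5  6
 d  4  4  4  4  4  4  5  6
 f  5  5  5  5  5  5  4  5
 d  6  6  6  6  6  6  5  5
 c  7  6  7  7  7  7  6  6
 e  8  7  7  8  7  8  7  7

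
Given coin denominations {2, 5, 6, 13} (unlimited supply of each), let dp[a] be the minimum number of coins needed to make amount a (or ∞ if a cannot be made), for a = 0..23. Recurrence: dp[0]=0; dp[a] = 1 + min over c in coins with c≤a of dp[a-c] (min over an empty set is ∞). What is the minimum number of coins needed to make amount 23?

 a  0  1  2  3  4  5  6  7  8  9 10 11 12 13 14 15 16 17 18 19 20 21 22 23
dp  0  -  1  -  2  1  1  2  2  3  2  2  2  1  3  2  3  3  2  2  3  3  4  3
(- denotes ∞ / unreachable)

3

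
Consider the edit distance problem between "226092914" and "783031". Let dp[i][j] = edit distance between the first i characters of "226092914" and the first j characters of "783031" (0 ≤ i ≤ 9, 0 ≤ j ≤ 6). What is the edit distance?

   ''  7  8  3  0  3  1
''  0  1  2  3  4  5  6
 2  1  1  2  3  4  5  6
 2  2  2  2  3  4  5  6
 6  3  3  3  3  4  5  6
 0  4  4  4  4  3  4  5
 9  5  5  5  5  4  4  5
 2  6  6  6  6  5  5  5
 9  7  7  7  7  6  6  6
 1  8  8  8  8  7  7  6
 4  9  9  9  9  8  8  7

7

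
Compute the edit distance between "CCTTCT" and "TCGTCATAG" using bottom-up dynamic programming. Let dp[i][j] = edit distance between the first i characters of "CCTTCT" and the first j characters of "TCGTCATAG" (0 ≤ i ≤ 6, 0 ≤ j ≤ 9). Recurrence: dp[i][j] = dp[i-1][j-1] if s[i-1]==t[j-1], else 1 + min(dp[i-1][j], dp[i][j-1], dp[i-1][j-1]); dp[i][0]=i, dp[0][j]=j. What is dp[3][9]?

6

   ''  T  C  G  T  C  A  T  A  G
''  0  1  2  3  4  5  6  7  8  9
 C  1  1  1  2  3  4  5  6  7  8
 C  2  2  1  2  3  3  4  5  6  7
 T  3  2  2  2  2  3  4  4  5  6
 T  4  3  3  3  2  3  4  4  5  6
 C  5  4  3  4  3  2  3  4  5  6
 T  6  5  4  4  4  3  3  3  4  5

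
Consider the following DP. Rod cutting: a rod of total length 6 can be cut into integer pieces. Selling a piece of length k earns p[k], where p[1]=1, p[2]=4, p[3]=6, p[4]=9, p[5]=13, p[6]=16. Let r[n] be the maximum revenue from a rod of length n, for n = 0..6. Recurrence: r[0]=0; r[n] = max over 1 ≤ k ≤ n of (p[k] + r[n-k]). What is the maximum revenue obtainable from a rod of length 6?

16

   n    0    1    2    3    4    5    6
r[n]    0    1    4    6    9   13   16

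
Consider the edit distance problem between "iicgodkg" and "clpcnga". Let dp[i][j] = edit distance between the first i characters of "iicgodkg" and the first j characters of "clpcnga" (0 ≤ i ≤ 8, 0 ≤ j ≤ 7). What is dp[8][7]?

7

   ''  c  l  p  c  n  g  a
''  0  1  2  3  4  5  6  7
 i  1  1  2  3  4  5  6  7
 i  2  2  2  3  4  5  6  7
 c  3  2  3  3  3  4  5  6
 g  4  3  3  4  4  4  4  5
 o  5  4  4  4  5  5  5  5
 d  6  5  5  5  5  6  6  6
 k  7  6  6  6  6  6  7  7
 g  8  7  7  7  7  7  6  7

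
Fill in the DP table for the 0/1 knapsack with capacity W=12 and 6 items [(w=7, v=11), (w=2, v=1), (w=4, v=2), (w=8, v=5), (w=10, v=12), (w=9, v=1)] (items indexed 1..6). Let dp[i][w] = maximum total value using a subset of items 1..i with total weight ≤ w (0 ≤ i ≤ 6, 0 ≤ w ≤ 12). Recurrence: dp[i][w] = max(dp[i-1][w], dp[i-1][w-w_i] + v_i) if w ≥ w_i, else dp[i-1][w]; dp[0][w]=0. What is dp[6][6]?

i\w   0   1   2   3   4   5   6   7   8   9  10  11  12
  0   0   0   0   0   0   0   0   0   0   0   0   0   0
  1   0   0   0   0   0   0   0  11  11  11  11  11  11
  2   0   0   1   1   1   1   1  11  11  12  12  12  12
  3   0   0   1   1   2   2   3  11  11  12  12  13  13
  4   0   0   1   1   2   2   3  11  11  12  12  13  13
  5   0   0   1   1   2   2   3  11  11  12  12  13  13
  6   0   0   1   1   2   2   3  11  11  12  12  13  13

3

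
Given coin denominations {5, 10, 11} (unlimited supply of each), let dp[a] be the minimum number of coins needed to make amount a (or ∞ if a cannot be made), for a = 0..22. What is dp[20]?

 a  0  1  2  3  4  5  6  7  8  9 10 11 12 13 14 15 16 17 18 19 20 21 22
dp  0  -  -  -  -  1  -  -  -  -  1  1  -  -  -  2  2  -  -  -  2  2  2
(- denotes ∞ / unreachable)

2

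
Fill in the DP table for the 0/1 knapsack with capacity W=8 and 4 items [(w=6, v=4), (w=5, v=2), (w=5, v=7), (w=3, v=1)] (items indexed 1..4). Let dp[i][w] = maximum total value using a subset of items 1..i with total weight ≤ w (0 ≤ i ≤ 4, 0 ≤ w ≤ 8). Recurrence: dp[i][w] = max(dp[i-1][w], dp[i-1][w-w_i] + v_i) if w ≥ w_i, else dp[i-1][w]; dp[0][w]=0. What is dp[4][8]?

8

i\w   0   1   2   3   4   5   6   7   8
  0   0   0   0   0   0   0   0   0   0
  1   0   0   0   0   0   0   4   4   4
  2   0   0   0   0   0   2   4   4   4
  3   0   0   0   0   0   7   7   7   7
  4   0   0   0   1   1   7   7   7   8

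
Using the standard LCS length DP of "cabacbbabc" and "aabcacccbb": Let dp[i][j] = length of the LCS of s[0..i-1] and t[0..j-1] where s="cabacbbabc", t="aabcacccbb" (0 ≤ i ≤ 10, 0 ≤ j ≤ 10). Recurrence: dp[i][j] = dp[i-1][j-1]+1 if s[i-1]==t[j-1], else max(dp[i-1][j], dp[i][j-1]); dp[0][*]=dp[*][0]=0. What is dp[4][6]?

   ''  a  a  b  c  a  c  c  c  b  b
''  0  0  0  0  0  0  0  0  0  0  0
 c  0  0  0  0  1  1  1  1  1  1  1
 a  0  1  1  1  1  2  2  2  2  2  2
 b  0  1  1  2  2  2  2  2  2  3  3
 a  0  1  2  2  2  3  3  3  3  3  3
 c  0  1  2  2  3  3  4  4  4  4  4
 b  0  1  2  3  3  3  4  4  4  5  5
 b  0  1  2  3  3  3  4  4  4  5  6
 a  0  1  2  3  3  4  4  4  4  5  6
 b  0  1  2  3  3  4  4  4  4  5  6
 c  0  1  2  3  4  4  5  5  5  5  6

3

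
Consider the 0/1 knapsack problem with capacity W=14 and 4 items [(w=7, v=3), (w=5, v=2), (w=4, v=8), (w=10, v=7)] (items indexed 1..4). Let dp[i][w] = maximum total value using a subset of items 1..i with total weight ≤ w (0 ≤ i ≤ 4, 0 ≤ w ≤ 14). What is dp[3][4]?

i\w   0   1   2   3   4   5   6   7   8   9  10  11  12  13  14
  0   0   0   0   0   0   0   0   0   0   0   0   0   0   0   0
  1   0   0   0   0   0   0   0   3   3   3   3   3   3   3   3
  2   0   0   0   0   0   2   2   3   3   3   3   3   5   5   5
  3   0   0   0   0   8   8   8   8   8  10  10  11  11  11  11
  4   0   0   0   0   8   8   8   8   8  10  10  11  11  11  15

8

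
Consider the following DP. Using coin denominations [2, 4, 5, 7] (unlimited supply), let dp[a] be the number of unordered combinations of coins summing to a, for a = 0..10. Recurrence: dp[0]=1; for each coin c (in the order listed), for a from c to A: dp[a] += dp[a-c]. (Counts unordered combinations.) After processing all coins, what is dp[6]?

2

after  coin     0     1     2     3     4     5     6     7     8     9    10
          2     1     0     1     0     1     0     1     0     1     0     1
          4     1     0     1     0     2     0     2     0     3     0     3
          5     1     0     1     0     2     1     2     1     3     2     4
          7     1     0     1     0     2     1     2     2     3     3     4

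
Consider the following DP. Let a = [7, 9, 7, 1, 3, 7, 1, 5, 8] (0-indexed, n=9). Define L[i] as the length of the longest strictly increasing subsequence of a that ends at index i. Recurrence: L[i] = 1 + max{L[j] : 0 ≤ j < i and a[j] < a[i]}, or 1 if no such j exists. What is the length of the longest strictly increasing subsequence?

   i    0    1    2    3    4    5    6    7    8
a[i]    7    9    7    1    3    7    1    5    8
L[i]    1    2    1    1    2    3    1    3    4

4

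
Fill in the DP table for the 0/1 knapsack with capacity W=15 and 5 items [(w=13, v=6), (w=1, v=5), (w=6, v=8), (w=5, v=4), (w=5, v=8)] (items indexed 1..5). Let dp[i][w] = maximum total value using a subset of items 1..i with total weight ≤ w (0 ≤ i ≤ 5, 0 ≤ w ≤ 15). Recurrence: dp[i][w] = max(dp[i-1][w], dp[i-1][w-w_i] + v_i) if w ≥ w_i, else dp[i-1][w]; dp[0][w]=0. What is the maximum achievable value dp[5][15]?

21

i\w   0   1   2   3   4   5   6   7   8   9  10  11  12  13  14  15
  0   0   0   0   0   0   0   0   0   0   0   0   0   0   0   0   0
  1   0   0   0   0   0   0   0   0   0   0   0   0   0   6   6   6
  2   0   5   5   5   5   5   5   5   5   5   5   5   5   6  11  11
  3   0   5   5   5   5   5   8  13  13  13  13  13  13  13  13  13
  4   0   5   5   5   5   5   9  13  13  13  13  13  17  17  17  17
  5   0   5   5   5   5   8  13  13  13  13  13  17  21  21  21  21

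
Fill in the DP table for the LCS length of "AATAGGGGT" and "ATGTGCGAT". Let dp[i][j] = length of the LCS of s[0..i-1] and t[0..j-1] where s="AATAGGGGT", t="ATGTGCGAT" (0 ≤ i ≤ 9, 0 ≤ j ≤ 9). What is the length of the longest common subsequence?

   ''  A  T  G  T  G  C  G  A  T
''  0  0  0  0  0  0  0  0  0  0
 A  0  1  1  1  1  1  1  1  1  1
 A  0  1  1  1  1  1  1  1  2  2
 T  0  1  2  2  2  2  2  2  2  3
 A  0  1  2  2  2  2  2  2  3  3
 G  0  1  2  3  3  3  3  3  3  3
 G  0  1  2  3  3  4  4  4  4  4
 G  0  1  2  3  3  4  4  5  5  5
 G  0  1  2  3  3  4  4  5  5  5
 T  0  1  2  3  4  4  4  5  5  6

6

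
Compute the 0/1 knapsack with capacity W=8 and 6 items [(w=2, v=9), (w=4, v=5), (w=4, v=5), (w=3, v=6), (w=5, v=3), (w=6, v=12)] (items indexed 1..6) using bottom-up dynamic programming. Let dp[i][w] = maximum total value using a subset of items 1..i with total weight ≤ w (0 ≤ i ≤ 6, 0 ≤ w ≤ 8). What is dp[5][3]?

i\w   0   1   2   3   4   5   6   7   8
  0   0   0   0   0   0   0   0   0   0
  1   0   0   9   9   9   9   9   9   9
  2   0   0   9   9   9   9  14  14  14
  3   0   0   9   9   9   9  14  14  14
  4   0   0   9   9   9  15  15  15  15
  5   0   0   9   9   9  15  15  15  15
  6   0   0   9   9   9  15  15  15  21

9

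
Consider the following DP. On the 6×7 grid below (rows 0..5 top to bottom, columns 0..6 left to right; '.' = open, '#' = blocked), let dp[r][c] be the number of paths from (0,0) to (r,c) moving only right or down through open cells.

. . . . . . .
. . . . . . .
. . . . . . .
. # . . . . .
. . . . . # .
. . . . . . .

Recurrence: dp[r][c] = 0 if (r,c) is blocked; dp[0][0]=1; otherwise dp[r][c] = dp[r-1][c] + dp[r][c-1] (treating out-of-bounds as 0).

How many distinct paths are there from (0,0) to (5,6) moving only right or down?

r\c   0   1   2   3   4   5   6
  0   1   1   1   1   1   1   1
  1   1   2   3   4   5   6   7
  2   1   3   6  10  15  21  28
  3   1   0   6  16  31  52  80
  4   1   1   7  23  54   0  80
  5   1   2   9  32  86  86 166

166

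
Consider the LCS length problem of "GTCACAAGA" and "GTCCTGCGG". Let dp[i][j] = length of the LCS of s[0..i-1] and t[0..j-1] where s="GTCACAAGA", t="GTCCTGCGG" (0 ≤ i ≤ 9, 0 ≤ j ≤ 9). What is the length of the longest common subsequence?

5

   ''  G  T  C  C  T  G  C  G  G
''  0  0  0  0  0  0  0  0  0  0
 G  0  1  1  1  1  1  1  1  1  1
 T  0  1  2  2  2  2  2  2  2  2
 C  0  1  2  3  3  3  3  3  3  3
 A  0  1  2  3  3  3  3  3  3  3
 C  0  1  2  3  4  4  4  4  4  4
 A  0  1  2  3  4  4  4  4  4  4
 A  0  1  2  3  4  4  4  4  4  4
 G  0  1  2  3  4  4  5  5  5  5
 A  0  1  2  3  4  4  5  5  5  5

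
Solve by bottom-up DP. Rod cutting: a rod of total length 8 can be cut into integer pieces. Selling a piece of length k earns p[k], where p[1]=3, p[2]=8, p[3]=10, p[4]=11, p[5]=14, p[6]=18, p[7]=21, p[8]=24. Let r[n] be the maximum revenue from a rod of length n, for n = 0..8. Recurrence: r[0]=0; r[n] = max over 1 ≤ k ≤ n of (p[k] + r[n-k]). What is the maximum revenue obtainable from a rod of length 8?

   n    0    1    2    3    4    5    6    7    8
r[n]    0    3    8   11   16   19   24   27   32

32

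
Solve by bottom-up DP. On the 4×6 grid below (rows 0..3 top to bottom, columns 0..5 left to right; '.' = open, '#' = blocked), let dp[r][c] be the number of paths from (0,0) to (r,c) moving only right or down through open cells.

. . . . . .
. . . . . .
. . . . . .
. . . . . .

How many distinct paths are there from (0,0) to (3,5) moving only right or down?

r\c   0   1   2   3   4   5
  0   1   1   1   1   1   1
  1   1   2   3   4   5   6
  2   1   3   6  10  15  21
  3   1   4  10  20  35  56

56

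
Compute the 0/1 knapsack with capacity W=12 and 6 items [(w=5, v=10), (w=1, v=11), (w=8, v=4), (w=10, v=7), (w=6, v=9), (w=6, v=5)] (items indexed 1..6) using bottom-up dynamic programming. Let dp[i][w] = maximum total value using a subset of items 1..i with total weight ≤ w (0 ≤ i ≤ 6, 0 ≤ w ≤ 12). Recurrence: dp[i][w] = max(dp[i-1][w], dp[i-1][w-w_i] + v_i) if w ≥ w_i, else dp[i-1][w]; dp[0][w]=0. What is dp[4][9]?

i\w   0   1   2   3   4   5   6   7   8   9  10  11  12
  0   0   0   0   0   0   0   0   0   0   0   0   0   0
  1   0   0   0   0   0  10  10  10  10  10  10  10  10
  2   0  11  11  11  11  11  21  21  21  21  21  21  21
  3   0  11  11  11  11  11  21  21  21  21  21  21  21
  4   0  11  11  11  11  11  21  21  21  21  21  21  21
  5   0  11  11  11  11  11  21  21  21  21  21  21  30
  6   0  11  11  11  11  11  21  21  21  21  21  21  30

21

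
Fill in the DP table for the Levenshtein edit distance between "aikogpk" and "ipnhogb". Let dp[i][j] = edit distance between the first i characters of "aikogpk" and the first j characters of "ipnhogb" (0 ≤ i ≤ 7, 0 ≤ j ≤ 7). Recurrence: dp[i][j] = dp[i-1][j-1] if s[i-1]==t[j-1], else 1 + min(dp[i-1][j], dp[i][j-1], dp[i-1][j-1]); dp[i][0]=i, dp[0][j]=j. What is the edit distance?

6

   ''  i  p  n  h  o  g  b
''  0  1  2  3  4  5  6  7
 a  1  1  2  3  4  5  6  7
 i  2  1  2  3  4  5  6  7
 k  3  2  2  3  4  5  6  7
 o  4  3  3  3  4  4  5  6
 g  5  4  4  4  4  5  4  5
 p  6  5  4  5  5  5  5  5
 k  7  6  5  5  6  6  6  6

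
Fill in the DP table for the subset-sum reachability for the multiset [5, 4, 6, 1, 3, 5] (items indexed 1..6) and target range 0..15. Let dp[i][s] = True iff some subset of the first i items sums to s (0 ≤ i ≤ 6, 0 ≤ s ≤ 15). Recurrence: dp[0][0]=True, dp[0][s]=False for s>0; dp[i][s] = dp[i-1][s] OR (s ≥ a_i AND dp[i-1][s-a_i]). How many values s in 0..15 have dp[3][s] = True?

8

i\s   0   1   2   3   4   5   6   7   8   9  10  11  12  13  14  15
  0   T   F   F   F   F   F   F   F   F   F   F   F   F   F   F   F
  1   T   F   F   F   F   T   F   F   F   F   F   F   F   F   F   F
  2   T   F   F   F   T   T   F   F   F   T   F   F   F   F   F   F
  3   T   F   F   F   T   T   T   F   F   T   T   T   F   F   F   T
  4   T   T   F   F   T   T   T   T   F   T   T   T   T   F   F   T
  5   T   T   F   T   T   T   T   T   T   T   T   T   T   T   T   T
  6   T   T   F   T   T   T   T   T   T   T   T   T   T   T   T   T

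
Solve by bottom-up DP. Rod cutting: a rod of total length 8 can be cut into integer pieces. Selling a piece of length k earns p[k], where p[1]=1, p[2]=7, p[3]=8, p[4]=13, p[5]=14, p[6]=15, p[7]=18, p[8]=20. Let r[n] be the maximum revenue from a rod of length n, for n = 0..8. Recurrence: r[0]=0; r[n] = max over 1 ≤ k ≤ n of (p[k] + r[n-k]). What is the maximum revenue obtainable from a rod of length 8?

   n    0    1    2    3    4    5    6    7    8
r[n]    0    1    7    8   14   15   21   22   28

28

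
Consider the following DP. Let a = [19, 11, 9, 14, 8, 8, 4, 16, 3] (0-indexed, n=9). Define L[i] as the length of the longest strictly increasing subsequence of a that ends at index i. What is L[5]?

   i    0    1    2    3    4    5    6    7    8
a[i]   19   11    9   14    8    8    4   16    3
L[i]    1    1    1    2    1    1    1    3    1

1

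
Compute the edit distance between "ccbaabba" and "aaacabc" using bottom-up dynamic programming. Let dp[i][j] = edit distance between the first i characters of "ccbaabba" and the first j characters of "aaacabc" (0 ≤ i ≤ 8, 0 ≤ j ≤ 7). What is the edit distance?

6

   ''  a  a  a  c  a  b  c
''  0  1  2  3  4  5  6  7
 c  1  1  2  3  3  4  5  6
 c  2  2  2  3  3  4  5  5
 b  3  3  3  3  4  4  4  5
 a  4  3  3  3  4  4  5  5
 a  5  4  3  3  4  4  5  6
 b  6  5  4  4  4  5  4  5
 b  7  6  5  5  5  5  5  5
 a  8  7  6  5  6  5  6  6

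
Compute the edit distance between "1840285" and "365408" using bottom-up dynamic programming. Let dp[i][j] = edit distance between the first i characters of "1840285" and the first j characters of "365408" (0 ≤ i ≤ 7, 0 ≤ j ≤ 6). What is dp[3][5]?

4

   ''  3  6  5  4  0  8
''  0  1  2  3  4  5  6
 1  1  1  2  3  4  5  6
 8  2  2  2  3  4  5  5
 4  3  3  3  3  3  4  5
 0  4  4  4  4  4  3  4
 2  5  5  5  5  5  4  4
 8  6  6  6  6  6  5  4
 5  7  7  7  6  7  6  5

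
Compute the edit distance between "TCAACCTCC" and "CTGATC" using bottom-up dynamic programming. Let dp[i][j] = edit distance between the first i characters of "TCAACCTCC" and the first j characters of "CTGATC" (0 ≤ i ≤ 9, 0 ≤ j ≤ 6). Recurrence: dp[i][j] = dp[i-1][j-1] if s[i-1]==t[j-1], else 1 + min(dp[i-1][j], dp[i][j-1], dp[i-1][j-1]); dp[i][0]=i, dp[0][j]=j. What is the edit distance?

6

   ''  C  T  G  A  T  C
''  0  1  2  3  4  5  6
 T  1  1  1  2  3  4  5
 C  2  1  2  2  3  4  4
 A  3  2  2  3  2  3  4
 A  4  3  3  3  3  3  4
 C  5  4  4  4  4  4  3
 C  6  5  5  5  5  5  4
 T  7  6  5  6  6  5  5
 C  8  7  6  6  7  6  5
 C  9  8  7  7  7  7  6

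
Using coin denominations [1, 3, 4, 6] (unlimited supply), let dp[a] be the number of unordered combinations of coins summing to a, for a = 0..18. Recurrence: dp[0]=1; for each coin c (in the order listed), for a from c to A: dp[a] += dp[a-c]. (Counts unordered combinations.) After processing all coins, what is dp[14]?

after  coin     0     1     2     3     4     5     6     7     8     9    10    11    12    13    14    15    16    17    18
          1     1     1     1     1     1     1     1     1     1     1     1     1     1     1     1     1     1     1     1
          3     1     1     1     2     2     2     3     3     3     4     4     4     5     5     5     6     6     6     7
          4     1     1     1     2     3     3     4     5     6     7     8     9    11    12    13    15    17    18    20
          6     1     1     1     2     3     3     5     6     7     9    11    12    16    18    20    24    28    30    36

20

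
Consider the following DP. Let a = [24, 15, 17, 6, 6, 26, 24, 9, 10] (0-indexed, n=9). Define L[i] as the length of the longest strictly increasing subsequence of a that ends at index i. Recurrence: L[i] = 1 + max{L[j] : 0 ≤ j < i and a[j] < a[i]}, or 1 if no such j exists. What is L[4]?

1

   i    0    1    2    3    4    5    6    7    8
a[i]   24   15   17    6    6   26   24    9   10
L[i]    1    1    2    1    1    3    3    2    3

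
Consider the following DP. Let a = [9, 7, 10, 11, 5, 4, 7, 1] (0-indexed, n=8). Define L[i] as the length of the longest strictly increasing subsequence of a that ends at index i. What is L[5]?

   i    0    1    2    3    4    5    6    7
a[i]    9    7   10   11    5    4    7    1
L[i]    1    1    2    3    1    1    2    1

1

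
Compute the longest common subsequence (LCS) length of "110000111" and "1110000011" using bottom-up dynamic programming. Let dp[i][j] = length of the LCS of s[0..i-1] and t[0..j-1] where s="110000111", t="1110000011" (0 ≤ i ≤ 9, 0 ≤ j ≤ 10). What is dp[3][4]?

3

   ''  1  1  1  0  0  0  0  0  1  1
''  0  0  0  0  0  0  0  0  0  0  0
 1  0  1  1  1  1  1  1  1  1  1  1
 1  0  1  2  2  2  2  2  2  2  2  2
 0  0  1  2  2  3  3  3  3  3  3  3
 0  0  1  2  2  3  4  4  4  4  4  4
 0  0  1  2  2  3  4  5  5  5  5  5
 0  0  1  2  2  3  4  5  6  6  6  6
 1  0  1  2  3  3  4  5  6  6  7  7
 1  0  1  2  3  3  4  5  6  6  7  8
 1  0  1  2  3  3  4  5  6  6  7  8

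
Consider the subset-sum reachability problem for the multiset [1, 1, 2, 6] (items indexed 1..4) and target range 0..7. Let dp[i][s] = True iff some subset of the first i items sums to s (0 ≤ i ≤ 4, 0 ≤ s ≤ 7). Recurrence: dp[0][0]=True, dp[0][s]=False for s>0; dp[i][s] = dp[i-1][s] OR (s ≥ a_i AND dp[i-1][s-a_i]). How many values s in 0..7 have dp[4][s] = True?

i\s   0   1   2   3   4   5   6   7
  0   T   F   F   F   F   F   F   F
  1   T   T   F   F   F   F   F   F
  2   T   T   T   F   F   F   F   F
  3   T   T   T   T   T   F   F   F
  4   T   T   T   T   T   F   T   T

7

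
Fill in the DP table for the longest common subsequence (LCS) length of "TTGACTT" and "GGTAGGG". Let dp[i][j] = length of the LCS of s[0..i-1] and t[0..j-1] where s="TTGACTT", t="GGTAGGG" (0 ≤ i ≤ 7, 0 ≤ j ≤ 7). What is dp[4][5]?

   ''  G  G  T  A  G  G  G
''  0  0  0  0  0  0  0  0
 T  0  0  0  1  1  1  1  1
 T  0  0  0  1  1  1  1  1
 G  0  1  1  1  1  2  2  2
 A  0  1  1  1  2  2  2  2
 C  0  1  1  1  2  2  2  2
 T  0  1  1  2  2  2  2  2
 T  0  1  1  2  2  2  2  2

2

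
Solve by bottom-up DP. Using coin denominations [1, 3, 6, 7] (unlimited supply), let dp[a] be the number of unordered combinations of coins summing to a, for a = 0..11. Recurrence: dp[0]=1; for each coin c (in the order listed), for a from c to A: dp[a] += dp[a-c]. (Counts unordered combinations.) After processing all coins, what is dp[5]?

2

after  coin     0     1     2     3     4     5     6     7     8     9    10    11
          1     1     1     1     1     1     1     1     1     1     1     1     1
          3     1     1     1     2     2     2     3     3     3     4     4     4
          6     1     1     1     2     2     2     4     4     4     6     6     6
          7     1     1     1     2     2     2     4     5     5     7     8     8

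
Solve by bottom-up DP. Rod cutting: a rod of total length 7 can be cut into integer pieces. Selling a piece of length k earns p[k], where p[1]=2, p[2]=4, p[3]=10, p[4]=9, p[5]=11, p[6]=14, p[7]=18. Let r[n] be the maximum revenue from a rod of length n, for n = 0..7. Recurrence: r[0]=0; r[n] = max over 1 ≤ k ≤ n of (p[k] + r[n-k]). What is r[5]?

14

   n    0    1    2    3    4    5    6    7
r[n]    0    2    4   10   12   14   20   22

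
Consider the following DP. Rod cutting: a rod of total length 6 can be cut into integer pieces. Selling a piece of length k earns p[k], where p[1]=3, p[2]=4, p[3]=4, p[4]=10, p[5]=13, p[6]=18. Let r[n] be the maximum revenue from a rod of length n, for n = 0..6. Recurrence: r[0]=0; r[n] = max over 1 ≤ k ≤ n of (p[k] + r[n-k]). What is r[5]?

15

   n    0    1    2    3    4    5    6
r[n]    0    3    6    9   12   15   18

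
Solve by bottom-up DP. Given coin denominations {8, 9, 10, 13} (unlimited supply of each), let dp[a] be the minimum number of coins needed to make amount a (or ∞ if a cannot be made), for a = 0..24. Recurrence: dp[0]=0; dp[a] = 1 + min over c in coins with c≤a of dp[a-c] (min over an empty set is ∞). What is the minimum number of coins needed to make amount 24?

 a  0  1  2  3  4  5  6  7  8  9 10 11 12 13 14 15 16 17 18 19 20 21 22 23 24
dp  0  -  -  -  -  -  -  -  1  1  1  -  -  1  -  -  2  2  2  2  2  2  2  2  3
(- denotes ∞ / unreachable)

3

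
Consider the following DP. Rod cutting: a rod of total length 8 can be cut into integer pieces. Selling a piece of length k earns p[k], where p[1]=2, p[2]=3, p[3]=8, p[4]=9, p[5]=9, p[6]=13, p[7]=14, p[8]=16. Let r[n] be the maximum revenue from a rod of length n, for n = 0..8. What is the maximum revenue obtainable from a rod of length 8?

   n    0    1    2    3    4    5    6    7    8
r[n]    0    2    4    8   10   12   16   18   20

20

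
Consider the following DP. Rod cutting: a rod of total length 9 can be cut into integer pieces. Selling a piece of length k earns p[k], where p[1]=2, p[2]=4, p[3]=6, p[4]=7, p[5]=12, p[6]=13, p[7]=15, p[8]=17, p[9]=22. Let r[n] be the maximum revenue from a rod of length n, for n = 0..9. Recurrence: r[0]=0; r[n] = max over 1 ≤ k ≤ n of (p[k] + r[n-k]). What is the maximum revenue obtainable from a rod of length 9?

   n    0    1    2    3    4    5    6    7    8    9
r[n]    0    2    4    6    8   12   14   16   18   22

22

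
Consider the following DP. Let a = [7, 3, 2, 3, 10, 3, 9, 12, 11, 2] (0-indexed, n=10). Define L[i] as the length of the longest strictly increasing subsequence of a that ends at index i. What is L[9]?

1

   i    0    1    2    3    4    5    6    7    8    9
a[i]    7    3    2    3   10    3    9   12   11    2
L[i]    1    1    1    2    3    2    3    4    4    1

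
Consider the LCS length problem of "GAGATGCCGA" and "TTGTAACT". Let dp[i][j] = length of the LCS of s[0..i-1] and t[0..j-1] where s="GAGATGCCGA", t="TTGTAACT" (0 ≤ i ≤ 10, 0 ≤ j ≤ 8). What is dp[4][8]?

3

   ''  T  T  G  T  A  A  C  T
''  0  0  0  0  0  0  0  0  0
 G  0  0  0  1  1  1  1  1  1
 A  0  0  0  1  1  2  2  2  2
 G  0  0  0  1  1  2  2  2  2
 A  0  0  0  1  1  2  3  3  3
 T  0  1  1  1  2  2  3  3  4
 G  0  1  1  2  2  2  3  3  4
 C  0  1  1  2  2  2  3  4  4
 C  0  1  1  2  2  2  3  4  4
 G  0  1  1  2  2  2  3  4  4
 A  0  1  1  2  2  3  3  4  4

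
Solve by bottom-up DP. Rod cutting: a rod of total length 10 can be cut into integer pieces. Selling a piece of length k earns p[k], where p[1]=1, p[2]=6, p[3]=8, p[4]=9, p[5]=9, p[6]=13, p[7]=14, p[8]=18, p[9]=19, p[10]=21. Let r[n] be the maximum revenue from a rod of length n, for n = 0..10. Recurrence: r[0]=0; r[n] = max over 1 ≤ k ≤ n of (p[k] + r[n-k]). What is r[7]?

20

   n    0    1    2    3    4    5    6    7    8    9   10
r[n]    0    1    6    8   12   14   18   20   24   26   30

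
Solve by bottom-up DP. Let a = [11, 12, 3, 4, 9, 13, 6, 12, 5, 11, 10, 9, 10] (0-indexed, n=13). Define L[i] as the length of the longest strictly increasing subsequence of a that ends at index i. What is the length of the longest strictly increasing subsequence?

   i    0    1    2    3    4    5    6    7    8    9   10   11   12
a[i]   11   12    3    4    9   13    6   12    5   11   10    9   10
L[i]    1    2    1    2    3    4    3    4    3    4    4    4    5

5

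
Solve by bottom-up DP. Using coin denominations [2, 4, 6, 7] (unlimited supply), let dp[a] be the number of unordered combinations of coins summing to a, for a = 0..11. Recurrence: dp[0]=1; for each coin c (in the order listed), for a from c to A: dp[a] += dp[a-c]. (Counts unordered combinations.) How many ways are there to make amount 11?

after  coin     0     1     2     3     4     5     6     7     8     9    10    11
          2     1     0     1     0     1     0     1     0     1     0     1     0
          4     1     0     1     0     2     0     2     0     3     0     3     0
          6     1     0     1     0     2     0     3     0     4     0     5     0
          7     1     0     1     0     2     0     3     1     4     1     5     2

2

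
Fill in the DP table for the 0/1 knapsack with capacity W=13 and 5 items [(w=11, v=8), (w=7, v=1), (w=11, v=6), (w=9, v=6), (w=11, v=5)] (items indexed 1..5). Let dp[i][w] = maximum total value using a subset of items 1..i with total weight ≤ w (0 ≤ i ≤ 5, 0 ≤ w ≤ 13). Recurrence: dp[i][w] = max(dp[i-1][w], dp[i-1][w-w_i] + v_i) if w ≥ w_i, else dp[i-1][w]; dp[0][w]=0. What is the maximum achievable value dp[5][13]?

i\w   0   1   2   3   4   5   6   7   8   9  10  11  12  13
  0   0   0   0   0   0   0   0   0   0   0   0   0   0   0
  1   0   0   0   0   0   0   0   0   0   0   0   8   8   8
  2   0   0   0   0   0   0   0   1   1   1   1   8   8   8
  3   0   0   0   0   0   0   0   1   1   1   1   8   8   8
  4   0   0   0   0   0   0   0   1   1   6   6   8   8   8
  5   0   0   0   0   0   0   0   1   1   6   6   8   8   8

8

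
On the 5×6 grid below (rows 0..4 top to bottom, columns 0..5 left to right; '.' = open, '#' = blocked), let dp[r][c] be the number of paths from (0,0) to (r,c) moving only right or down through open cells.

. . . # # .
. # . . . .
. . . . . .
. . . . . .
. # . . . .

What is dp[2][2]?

2

r\c   0   1   2   3   4   5
  0   1   1   1   0   0   0
  1   1   0   1   1   1   1
  2   1   1   2   3   4   5
  3   1   2   4   7  11  16
  4   1   0   4  11  22  38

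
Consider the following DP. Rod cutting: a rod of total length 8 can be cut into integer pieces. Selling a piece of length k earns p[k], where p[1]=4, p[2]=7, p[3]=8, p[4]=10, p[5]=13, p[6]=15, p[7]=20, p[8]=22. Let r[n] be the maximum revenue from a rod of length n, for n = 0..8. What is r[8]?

32

   n    0    1    2    3    4    5    6    7    8
r[n]    0    4    8   12   16   20   24   28   32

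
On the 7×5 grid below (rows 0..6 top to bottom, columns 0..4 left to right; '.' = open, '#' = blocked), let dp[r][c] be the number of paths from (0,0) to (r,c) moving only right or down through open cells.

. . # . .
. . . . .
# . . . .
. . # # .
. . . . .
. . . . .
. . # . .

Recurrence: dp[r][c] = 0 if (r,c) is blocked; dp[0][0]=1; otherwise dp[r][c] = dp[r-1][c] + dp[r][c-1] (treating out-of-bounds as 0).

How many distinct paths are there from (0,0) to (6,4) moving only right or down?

r\c   0   1   2   3   4
  0   1   1   0   0   0
  1   1   2   2   2   2
  2   0   2   4   6   8
  3   0   2   0   0   8
  4   0   2   2   2  10
  5   0   2   4   6  16
  6   0   2   0   6  22

22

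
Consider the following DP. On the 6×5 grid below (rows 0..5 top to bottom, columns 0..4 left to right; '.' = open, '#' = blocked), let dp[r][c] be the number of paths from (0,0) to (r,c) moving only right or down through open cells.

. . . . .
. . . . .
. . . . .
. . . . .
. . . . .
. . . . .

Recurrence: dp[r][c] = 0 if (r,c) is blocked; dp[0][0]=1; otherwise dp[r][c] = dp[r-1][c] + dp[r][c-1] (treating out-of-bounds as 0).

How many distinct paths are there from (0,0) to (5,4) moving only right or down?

126

r\c   0   1   2   3   4
  0   1   1   1   1   1
  1   1   2   3   4   5
  2   1   3   6  10  15
  3   1   4  10  20  35
  4   1   5  15  35  70
  5   1   6  21  56 126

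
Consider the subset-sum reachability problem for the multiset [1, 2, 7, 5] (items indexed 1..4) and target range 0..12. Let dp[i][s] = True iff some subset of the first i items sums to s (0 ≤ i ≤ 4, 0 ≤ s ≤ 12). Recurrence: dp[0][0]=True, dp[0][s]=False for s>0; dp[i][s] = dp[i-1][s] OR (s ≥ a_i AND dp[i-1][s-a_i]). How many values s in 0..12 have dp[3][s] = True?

i\s   0   1   2   3   4   5   6   7   8   9  10  11  12
  0   T   F   F   F   F   F   F   F   F   F   F   F   F
  1   T   T   F   F   F   F   F   F   F   F   F   F   F
  2   T   T   T   T   F   F   F   F   F   F   F   F   F
  3   T   T   T   T   F   F   F   T   T   T   T   F   F
  4   T   T   T   T   F   T   T   T   T   T   T   F   T

8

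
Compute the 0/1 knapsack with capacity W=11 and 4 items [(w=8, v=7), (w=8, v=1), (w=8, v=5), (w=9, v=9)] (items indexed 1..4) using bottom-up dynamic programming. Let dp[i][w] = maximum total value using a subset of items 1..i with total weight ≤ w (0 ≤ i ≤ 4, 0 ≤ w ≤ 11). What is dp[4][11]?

9

i\w   0   1   2   3   4   5   6   7   8   9  10  11
  0   0   0   0   0   0   0   0   0   0   0   0   0
  1   0   0   0   0   0   0   0   0   7   7   7   7
  2   0   0   0   0   0   0   0   0   7   7   7   7
  3   0   0   0   0   0   0   0   0   7   7   7   7
  4   0   0   0   0   0   0   0   0   7   9   9   9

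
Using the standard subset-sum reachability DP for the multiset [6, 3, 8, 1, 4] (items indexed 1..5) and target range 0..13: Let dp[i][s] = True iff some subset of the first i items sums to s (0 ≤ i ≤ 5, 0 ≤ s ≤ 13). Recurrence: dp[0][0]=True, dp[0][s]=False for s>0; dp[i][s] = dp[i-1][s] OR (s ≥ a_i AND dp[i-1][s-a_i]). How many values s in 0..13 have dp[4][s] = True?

11

i\s   0   1   2   3   4   5   6   7   8   9  10  11  12  13
  0   T   F   F   F   F   F   F   F   F   F   F   F   F   F
  1   T   F   F   F   F   F   T   F   F   F   F   F   F   F
  2   T   F   F   T   F   F   T   F   F   T   F   F   F   F
  3   T   F   F   T   F   F   T   F   T   T   F   T   F   F
  4   T   T   F   T   T   F   T   T   T   T   T   T   T   F
  5   T   T   F   T   T   T   T   T   T   T   T   T   T   T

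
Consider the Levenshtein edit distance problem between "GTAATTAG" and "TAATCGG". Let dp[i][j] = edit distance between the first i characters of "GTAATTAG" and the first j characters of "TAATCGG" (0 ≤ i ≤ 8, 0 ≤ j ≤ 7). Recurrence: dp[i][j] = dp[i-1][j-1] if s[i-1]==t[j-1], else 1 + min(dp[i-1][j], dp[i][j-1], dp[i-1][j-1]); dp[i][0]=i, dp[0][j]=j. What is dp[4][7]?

   ''  T  A  A  T  C  G  G
''  0  1  2  3  4  5  6  7
 G  1  1  2  3  4  5  5  6
 T  2  1  2  3  3  4  5  6
 A  3  2  1  2  3  4  5  6
 A  4  3  2  1  2  3  4  5
 T  5  4  3  2  1  2  3  4
 T  6  5  4  3  2  2  3  4
 A  7  6  5  4  3  3  3  4
 G  8  7  6  5  4  4  3  3

5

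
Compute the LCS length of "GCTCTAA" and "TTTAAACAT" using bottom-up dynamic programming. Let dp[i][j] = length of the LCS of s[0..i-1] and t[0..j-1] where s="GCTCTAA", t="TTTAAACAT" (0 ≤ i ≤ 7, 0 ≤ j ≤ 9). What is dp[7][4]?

3

   ''  T  T  T  A  A  A  C  A  T
''  0  0  0  0  0  0  0  0  0  0
 G  0  0  0  0  0  0  0  0  0  0
 C  0  0  0  0  0  0  0  1  1  1
 T  0  1  1  1  1  1  1  1  1  2
 C  0  1  1  1  1  1  1  2  2  2
 T  0  1  2  2  2  2  2  2  2  3
 A  0  1  2  2  3  3  3  3  3  3
 A  0  1  2  2  3  4  4  4  4  4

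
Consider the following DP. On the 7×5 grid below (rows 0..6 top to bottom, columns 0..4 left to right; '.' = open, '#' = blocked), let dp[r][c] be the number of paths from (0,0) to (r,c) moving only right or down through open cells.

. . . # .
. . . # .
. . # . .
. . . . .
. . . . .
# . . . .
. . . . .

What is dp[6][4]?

90

r\c   0   1   2   3   4
  0   1   1   1   0   0
  1   1   2   3   0   0
  2   1   3   0   0   0
  3   1   4   4   4   4
  4   1   5   9  13  17
  5   0   5  14  27  44
  6   0   5  19  46  90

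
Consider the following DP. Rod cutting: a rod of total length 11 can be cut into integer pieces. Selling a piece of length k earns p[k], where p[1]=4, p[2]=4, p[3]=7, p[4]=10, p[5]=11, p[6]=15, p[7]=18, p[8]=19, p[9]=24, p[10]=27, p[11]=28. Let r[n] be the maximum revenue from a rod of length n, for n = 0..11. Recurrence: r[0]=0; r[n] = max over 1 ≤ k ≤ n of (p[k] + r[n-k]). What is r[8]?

   n    0    1    2    3    4    5    6    7    8    9   10   11
r[n]    0    4    8   12   16   20   24   28   32   36   40   44

32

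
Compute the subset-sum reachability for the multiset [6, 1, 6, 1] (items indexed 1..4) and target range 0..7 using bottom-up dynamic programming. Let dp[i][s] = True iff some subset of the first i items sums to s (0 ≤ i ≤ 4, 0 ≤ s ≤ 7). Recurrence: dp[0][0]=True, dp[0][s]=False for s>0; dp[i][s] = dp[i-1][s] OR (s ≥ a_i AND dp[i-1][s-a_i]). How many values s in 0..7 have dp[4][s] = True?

i\s   0   1   2   3   4   5   6   7
  0   T   F   F   F   F   F   F   F
  1   T   F   F   F   F   F   T   F
  2   T   T   F   F   F   F   T   T
  3   T   T   F   F   F   F   T   T
  4   T   T   T   F   F   F   T   T

5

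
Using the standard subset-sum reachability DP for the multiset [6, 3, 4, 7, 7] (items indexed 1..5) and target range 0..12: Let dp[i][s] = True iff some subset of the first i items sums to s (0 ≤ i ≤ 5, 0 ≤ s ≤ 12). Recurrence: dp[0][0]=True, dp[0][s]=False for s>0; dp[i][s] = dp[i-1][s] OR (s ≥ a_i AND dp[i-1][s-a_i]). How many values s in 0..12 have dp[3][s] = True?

i\s   0   1   2   3   4   5   6   7   8   9  10  11  12
  0   T   F   F   F   F   F   F   F   F   F   F   F   F
  1   T   F   F   F   F   F   T   F   F   F   F   F   F
  2   T   F   F   T   F   F   T   F   F   T   F   F   F
  3   T   F   F   T   T   F   T   T   F   T   T   F   F
  4   T   F   F   T   T   F   T   T   F   T   T   T   F
  5   T   F   F   T   T   F   T   T   F   T   T   T   F

7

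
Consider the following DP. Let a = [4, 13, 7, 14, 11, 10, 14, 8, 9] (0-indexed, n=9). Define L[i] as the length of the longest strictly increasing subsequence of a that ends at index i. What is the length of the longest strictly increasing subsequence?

   i    0    1    2    3    4    5    6    7    8
a[i]    4   13    7   14   11   10   14    8    9
L[i]    1    2    2    3    3    3    4    3    4

4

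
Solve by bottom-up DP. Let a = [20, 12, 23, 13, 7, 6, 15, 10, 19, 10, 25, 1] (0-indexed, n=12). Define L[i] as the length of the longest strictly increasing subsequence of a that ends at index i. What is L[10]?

   i    0    1    2    3    4    5    6    7    8    9   10   11
a[i]   20   12   23   13    7    6   15   10   19   10   25    1
L[i]    1    1    2    2    1    1    3    2    4    2    5    1

5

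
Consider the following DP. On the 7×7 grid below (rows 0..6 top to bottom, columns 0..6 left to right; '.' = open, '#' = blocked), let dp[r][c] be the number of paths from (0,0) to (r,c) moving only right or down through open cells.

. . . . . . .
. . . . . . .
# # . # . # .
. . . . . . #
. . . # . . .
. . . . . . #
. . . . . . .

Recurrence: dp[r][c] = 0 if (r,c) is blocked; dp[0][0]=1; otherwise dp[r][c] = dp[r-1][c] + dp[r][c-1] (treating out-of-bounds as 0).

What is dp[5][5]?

27

r\c   0   1   2   3   4   5   6
  0   1   1   1   1   1   1   1
  1   1   2   3   4   5   6   7
  2   0   0   3   0   5   0   7
  3   0   0   3   3   8   8   0
  4   0   0   3   0   8  16  16
  5   0   0   3   3  11  27   0
  6   0   0   3   6  17  44  44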